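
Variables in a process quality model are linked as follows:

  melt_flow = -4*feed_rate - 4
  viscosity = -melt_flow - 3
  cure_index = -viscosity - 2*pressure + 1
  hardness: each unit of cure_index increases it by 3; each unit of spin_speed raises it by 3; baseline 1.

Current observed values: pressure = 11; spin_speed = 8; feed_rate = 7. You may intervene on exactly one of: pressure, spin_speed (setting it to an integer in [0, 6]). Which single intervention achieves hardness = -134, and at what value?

Intervening on pressure: hardness = -6*pressure - 59. Reaching -134 requires pressure = 25/2, not an integer.
Intervening on spin_speed: with other inputs at their observed values, hardness = 3*spin_speed - 149. Solving for -134 gives spin_speed = 5, within [0, 6].

set spin_speed = 5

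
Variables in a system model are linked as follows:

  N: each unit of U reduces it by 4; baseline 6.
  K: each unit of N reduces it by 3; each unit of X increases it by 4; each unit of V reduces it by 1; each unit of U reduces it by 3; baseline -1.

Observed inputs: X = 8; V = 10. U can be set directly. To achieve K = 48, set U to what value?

Substituting into the K equation gives K = 9*U + 3.
Solve 9*U + 3 = 48: U = (48 - 3) / 9 = 5.

U = 5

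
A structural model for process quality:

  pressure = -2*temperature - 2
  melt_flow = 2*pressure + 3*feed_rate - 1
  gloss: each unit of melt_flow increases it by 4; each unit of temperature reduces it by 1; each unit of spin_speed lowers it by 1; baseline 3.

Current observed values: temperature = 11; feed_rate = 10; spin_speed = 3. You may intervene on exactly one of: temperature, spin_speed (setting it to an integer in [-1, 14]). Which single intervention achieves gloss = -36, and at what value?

Intervening on temperature: with other inputs at their observed values, gloss = -17*temperature + 100. Solving for -36 gives temperature = 8, within [-1, 14].
Intervening on spin_speed: gloss = -spin_speed - 84. Reaching -36 requires spin_speed = -48, outside [-1, 14].

set temperature = 8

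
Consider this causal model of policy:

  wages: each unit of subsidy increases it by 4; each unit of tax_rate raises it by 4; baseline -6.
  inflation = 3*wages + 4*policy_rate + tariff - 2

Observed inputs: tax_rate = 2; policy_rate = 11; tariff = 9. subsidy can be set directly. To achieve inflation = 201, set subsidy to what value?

subsidy = 12

Substituting into the wages equation gives wages = 4*subsidy + 2.
Substituting into the inflation equation gives inflation = 12*subsidy + 57.
Solve 12*subsidy + 57 = 201: subsidy = (201 - 57) / 12 = 12.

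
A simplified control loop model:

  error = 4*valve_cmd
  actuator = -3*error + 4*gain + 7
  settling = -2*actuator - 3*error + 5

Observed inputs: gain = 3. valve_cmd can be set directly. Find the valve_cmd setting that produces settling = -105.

valve_cmd = -6

Substituting into the actuator equation gives actuator = -12*valve_cmd + 19.
Substituting into the settling equation gives settling = 12*valve_cmd - 33.
Solve 12*valve_cmd - 33 = -105: valve_cmd = (-105 + 33) / 12 = -6.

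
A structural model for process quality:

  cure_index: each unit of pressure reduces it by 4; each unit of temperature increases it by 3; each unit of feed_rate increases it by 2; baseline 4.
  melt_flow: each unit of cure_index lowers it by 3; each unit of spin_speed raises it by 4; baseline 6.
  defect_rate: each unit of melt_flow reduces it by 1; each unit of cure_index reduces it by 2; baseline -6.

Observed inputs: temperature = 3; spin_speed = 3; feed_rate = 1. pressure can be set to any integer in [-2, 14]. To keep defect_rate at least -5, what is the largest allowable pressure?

Substituting into the cure_index equation gives cure_index = -4*pressure + 15.
melt_flow becomes 12*pressure - 27.
Substituting into the defect_rate equation gives defect_rate = -4*pressure - 9.
Require -4*pressure - 9 ≥ -5, so pressure ≤ -1.
The largest integer in [-2, 14] satisfying this is -1.

pressure = -1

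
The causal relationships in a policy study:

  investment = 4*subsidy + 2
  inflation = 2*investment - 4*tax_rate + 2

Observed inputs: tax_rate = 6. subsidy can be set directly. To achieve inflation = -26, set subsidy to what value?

subsidy = -1

Substituting into the inflation equation gives inflation = 8*subsidy - 18.
Solve 8*subsidy - 18 = -26: subsidy = (-26 + 18) / 8 = -1.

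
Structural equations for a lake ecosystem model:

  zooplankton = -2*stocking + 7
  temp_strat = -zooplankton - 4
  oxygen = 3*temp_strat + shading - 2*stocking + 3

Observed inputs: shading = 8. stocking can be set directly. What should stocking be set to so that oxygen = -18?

stocking = 1

Substituting into the temp_strat equation gives temp_strat = 2*stocking - 11.
Substituting into the oxygen equation gives oxygen = 4*stocking - 22.
Solve 4*stocking - 22 = -18: stocking = (-18 + 22) / 4 = 1.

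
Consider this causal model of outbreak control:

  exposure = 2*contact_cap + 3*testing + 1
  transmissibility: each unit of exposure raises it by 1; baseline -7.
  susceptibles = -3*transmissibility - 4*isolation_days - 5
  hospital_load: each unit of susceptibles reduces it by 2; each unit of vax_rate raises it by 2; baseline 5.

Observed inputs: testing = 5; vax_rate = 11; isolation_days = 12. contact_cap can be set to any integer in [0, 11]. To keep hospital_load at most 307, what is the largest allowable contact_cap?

contact_cap = 10

Substituting into the exposure equation gives exposure = 2*contact_cap + 16.
Substituting into the transmissibility equation gives transmissibility = 2*contact_cap + 9.
This gives susceptibles = -6*contact_cap - 80.
Substituting into the hospital_load equation gives hospital_load = 12*contact_cap + 187.
Require 12*contact_cap + 187 ≤ 307, so contact_cap ≤ 10.
The largest integer in [0, 11] satisfying this is 10.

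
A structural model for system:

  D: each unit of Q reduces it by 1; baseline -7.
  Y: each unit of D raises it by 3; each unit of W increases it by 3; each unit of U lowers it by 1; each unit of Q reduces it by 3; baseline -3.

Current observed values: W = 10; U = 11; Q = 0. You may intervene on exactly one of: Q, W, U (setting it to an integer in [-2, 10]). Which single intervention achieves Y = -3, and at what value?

Intervening on Q: Y = -6*Q - 5. Reaching -3 requires Q = -1/3, not an integer.
Intervening on W: Y = 3*W - 35. Reaching -3 requires W = 32/3, not an integer.
Intervening on U: with other inputs at their observed values, Y = -U + 6. Solving for -3 gives U = 9, within [-2, 10].

set U = 9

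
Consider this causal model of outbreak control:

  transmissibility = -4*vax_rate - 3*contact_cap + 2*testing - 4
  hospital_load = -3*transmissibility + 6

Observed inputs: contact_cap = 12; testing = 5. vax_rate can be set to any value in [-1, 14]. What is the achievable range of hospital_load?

Substituting into the transmissibility equation gives transmissibility = -4*vax_rate - 30.
This gives hospital_load = 12*vax_rate + 96.
Linear in vax_rate, so extremes are at the endpoints: vax_rate = -1 gives hospital_load = 84; vax_rate = 14 gives hospital_load = 264.

84 to 264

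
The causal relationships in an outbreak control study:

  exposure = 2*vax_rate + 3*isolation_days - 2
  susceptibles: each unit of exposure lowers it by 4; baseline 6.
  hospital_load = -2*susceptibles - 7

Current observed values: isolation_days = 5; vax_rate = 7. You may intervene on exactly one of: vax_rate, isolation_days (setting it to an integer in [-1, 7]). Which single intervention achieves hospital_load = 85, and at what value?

set vax_rate = 0

Intervening on vax_rate: with other inputs at their observed values, hospital_load = 16*vax_rate + 85. Solving for 85 gives vax_rate = 0, within [-1, 7].
Intervening on isolation_days: hospital_load = 24*isolation_days + 77. Reaching 85 requires isolation_days = 1/3, not an integer.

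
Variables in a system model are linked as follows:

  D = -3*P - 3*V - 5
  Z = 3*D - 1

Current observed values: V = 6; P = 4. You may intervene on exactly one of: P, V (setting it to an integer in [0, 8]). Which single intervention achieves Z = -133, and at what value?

Intervening on P: with other inputs at their observed values, Z = -9*P - 70. Solving for -133 gives P = 7, within [0, 8].
Intervening on V: Z = -9*V - 52. Reaching -133 requires V = 9, outside [0, 8].

set P = 7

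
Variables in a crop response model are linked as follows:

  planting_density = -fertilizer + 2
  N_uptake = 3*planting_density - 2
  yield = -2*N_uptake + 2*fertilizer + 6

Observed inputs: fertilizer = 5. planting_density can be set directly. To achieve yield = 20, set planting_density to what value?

Intervening on planting_density fixes its value directly, overriding its dependence on fertilizer.
Substituting into the yield equation gives yield = -6*planting_density + 20.
Solve -6*planting_density + 20 = 20: planting_density = (20 - 20) / -6 = 0.

planting_density = 0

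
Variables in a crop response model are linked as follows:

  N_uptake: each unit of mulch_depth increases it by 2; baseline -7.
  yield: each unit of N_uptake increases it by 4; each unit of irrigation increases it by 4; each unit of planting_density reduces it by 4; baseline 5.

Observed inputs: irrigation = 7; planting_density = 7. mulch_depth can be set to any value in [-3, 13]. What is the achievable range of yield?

Substituting into the yield equation gives yield = 8*mulch_depth - 23.
Linear in mulch_depth, so extremes are at the endpoints: mulch_depth = -3 gives yield = -47; mulch_depth = 13 gives yield = 81.

-47 to 81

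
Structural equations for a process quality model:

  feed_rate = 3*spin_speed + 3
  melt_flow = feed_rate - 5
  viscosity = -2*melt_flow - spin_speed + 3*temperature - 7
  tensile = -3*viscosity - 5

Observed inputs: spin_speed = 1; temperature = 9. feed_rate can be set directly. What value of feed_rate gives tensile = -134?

feed_rate = -7

Intervening on feed_rate fixes its value directly, overriding its dependence on spin_speed.
Substituting into the viscosity equation gives viscosity = -2*feed_rate + 29.
Substituting into the tensile equation gives tensile = 6*feed_rate - 92.
Solve 6*feed_rate - 92 = -134: feed_rate = (-134 + 92) / 6 = -7.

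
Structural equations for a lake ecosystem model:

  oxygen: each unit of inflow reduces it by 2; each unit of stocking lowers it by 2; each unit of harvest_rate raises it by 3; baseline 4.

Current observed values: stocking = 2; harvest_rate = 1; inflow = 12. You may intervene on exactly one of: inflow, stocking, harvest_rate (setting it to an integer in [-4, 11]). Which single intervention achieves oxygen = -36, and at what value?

set harvest_rate = -4

Intervening on inflow: oxygen = -2*inflow + 3. Reaching -36 requires inflow = 39/2, not an integer.
Intervening on stocking: oxygen = -2*stocking - 17. Reaching -36 requires stocking = 19/2, not an integer.
Intervening on harvest_rate: with other inputs at their observed values, oxygen = 3*harvest_rate - 24. Solving for -36 gives harvest_rate = -4, within [-4, 11].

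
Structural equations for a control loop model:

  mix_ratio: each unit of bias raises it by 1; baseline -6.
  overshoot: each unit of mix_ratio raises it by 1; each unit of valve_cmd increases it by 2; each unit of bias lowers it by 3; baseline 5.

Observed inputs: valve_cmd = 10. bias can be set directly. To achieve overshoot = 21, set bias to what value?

Substituting into the overshoot equation gives overshoot = -2*bias + 19.
Solve -2*bias + 19 = 21: bias = (21 - 19) / -2 = -1.

bias = -1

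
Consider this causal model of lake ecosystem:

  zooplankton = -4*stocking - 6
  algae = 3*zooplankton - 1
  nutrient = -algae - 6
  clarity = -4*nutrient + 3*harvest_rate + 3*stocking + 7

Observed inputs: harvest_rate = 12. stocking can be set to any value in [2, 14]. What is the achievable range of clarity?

-639 to -99

Substituting into the algae equation gives algae = -12*stocking - 19.
Substituting into the nutrient equation gives nutrient = 12*stocking + 13.
clarity becomes -45*stocking - 9.
Linear in stocking, so extremes are at the endpoints: stocking = 2 gives clarity = -99; stocking = 14 gives clarity = -639.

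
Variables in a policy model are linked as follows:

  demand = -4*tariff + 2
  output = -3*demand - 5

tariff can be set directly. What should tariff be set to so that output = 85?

tariff = 8

Substituting into the output equation gives output = 12*tariff - 11.
Solve 12*tariff - 11 = 85: tariff = (85 + 11) / 12 = 8.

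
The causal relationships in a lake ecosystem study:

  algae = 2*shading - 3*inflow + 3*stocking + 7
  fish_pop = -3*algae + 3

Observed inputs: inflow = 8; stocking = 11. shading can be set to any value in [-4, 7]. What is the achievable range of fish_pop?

-87 to -21

Substituting into the algae equation gives algae = 2*shading + 16.
Substituting into the fish_pop equation gives fish_pop = -6*shading - 45.
Linear in shading, so extremes are at the endpoints: shading = -4 gives fish_pop = -21; shading = 7 gives fish_pop = -87.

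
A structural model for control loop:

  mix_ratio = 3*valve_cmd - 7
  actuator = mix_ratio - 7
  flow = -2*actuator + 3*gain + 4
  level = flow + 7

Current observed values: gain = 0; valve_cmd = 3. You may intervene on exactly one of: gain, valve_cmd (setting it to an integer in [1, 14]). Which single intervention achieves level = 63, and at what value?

Intervening on gain: with other inputs at their observed values, level = 3*gain + 21. Solving for 63 gives gain = 14, within [1, 14].
Intervening on valve_cmd: level = -6*valve_cmd + 39. Reaching 63 requires valve_cmd = -4, outside [1, 14].

set gain = 14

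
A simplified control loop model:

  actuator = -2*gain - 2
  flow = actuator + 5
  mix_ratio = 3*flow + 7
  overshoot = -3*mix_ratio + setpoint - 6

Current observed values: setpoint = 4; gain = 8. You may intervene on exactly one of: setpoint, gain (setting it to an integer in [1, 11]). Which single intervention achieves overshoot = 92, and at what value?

set setpoint = 2

Intervening on setpoint: with other inputs at their observed values, overshoot = setpoint + 90. Solving for 92 gives setpoint = 2, within [1, 11].
Intervening on gain: overshoot = 18*gain - 50. Reaching 92 requires gain = 71/9, not an integer.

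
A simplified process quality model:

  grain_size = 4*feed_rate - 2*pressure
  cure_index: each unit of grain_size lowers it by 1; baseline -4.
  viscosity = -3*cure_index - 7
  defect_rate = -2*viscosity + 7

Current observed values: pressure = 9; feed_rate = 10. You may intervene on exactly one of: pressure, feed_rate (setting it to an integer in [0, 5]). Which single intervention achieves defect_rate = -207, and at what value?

set pressure = 3

Intervening on pressure: with other inputs at their observed values, defect_rate = 12*pressure - 243. Solving for -207 gives pressure = 3, within [0, 5].
Intervening on feed_rate: defect_rate = -24*feed_rate + 105. Reaching -207 requires feed_rate = 13, outside [0, 5].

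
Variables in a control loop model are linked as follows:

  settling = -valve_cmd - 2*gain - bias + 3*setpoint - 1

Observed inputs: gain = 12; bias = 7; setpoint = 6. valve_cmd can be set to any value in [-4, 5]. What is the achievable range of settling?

-19 to -10

Substituting into the settling equation gives settling = -valve_cmd - 14.
Linear in valve_cmd, so extremes are at the endpoints: valve_cmd = -4 gives settling = -10; valve_cmd = 5 gives settling = -19.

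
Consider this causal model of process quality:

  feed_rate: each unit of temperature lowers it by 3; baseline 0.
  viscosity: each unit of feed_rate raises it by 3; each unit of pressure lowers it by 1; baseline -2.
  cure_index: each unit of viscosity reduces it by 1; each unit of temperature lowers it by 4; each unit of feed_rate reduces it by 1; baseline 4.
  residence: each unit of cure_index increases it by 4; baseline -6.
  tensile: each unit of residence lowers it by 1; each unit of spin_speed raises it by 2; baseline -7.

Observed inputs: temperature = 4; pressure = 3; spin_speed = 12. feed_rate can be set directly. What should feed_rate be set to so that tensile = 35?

Intervening on feed_rate fixes its value directly, overriding its dependence on temperature.
Substituting into the viscosity equation gives viscosity = 3*feed_rate - 5.
Substituting into the cure_index equation gives cure_index = -4*feed_rate - 7.
So residence = -16*feed_rate - 34.
So tensile = 16*feed_rate + 51.
Solve 16*feed_rate + 51 = 35: feed_rate = (35 - 51) / 16 = -1.

feed_rate = -1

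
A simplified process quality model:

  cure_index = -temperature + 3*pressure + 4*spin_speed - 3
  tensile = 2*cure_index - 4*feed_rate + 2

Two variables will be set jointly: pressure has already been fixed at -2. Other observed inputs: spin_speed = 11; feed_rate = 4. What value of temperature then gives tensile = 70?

temperature = -7

With pressure held at -2:
Substituting into the cure_index equation gives cure_index = -temperature + 35.
Substituting into the tensile equation gives tensile = -2*temperature + 56.
Solve -2*temperature + 56 = 70: temperature = (70 - 56) / -2 = -7.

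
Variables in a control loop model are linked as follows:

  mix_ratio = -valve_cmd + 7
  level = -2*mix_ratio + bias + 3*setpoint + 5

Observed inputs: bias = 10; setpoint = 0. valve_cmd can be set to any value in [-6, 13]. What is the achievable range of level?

Substituting into the level equation gives level = 2*valve_cmd + 1.
Linear in valve_cmd, so extremes are at the endpoints: valve_cmd = -6 gives level = -11; valve_cmd = 13 gives level = 27.

-11 to 27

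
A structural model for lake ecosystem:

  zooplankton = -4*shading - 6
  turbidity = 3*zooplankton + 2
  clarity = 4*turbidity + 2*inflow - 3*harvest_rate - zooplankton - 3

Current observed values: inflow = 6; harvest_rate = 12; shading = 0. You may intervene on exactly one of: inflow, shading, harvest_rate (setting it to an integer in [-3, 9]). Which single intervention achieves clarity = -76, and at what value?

set harvest_rate = 9

Intervening on inflow: clarity = 2*inflow - 97. Reaching -76 requires inflow = 21/2, not an integer.
Intervening on shading: clarity = -44*shading - 85. Reaching -76 requires shading = -9/44, not an integer.
Intervening on harvest_rate: with other inputs at their observed values, clarity = -3*harvest_rate - 49. Solving for -76 gives harvest_rate = 9, within [-3, 9].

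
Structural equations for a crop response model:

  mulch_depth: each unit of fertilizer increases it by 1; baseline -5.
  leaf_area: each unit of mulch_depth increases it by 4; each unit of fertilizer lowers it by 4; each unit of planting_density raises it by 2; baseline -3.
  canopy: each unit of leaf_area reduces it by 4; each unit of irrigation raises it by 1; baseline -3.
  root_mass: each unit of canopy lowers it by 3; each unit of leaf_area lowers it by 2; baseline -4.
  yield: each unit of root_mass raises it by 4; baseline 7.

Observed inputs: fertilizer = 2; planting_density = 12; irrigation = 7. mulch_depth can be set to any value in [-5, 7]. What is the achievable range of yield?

-337 to 1583

Intervening on mulch_depth fixes its value directly, overriding its dependence on fertilizer.
Substituting into the leaf_area equation gives leaf_area = 4*mulch_depth + 13.
This gives canopy = -16*mulch_depth - 48.
Substituting into the root_mass equation gives root_mass = 40*mulch_depth + 114.
yield becomes 160*mulch_depth + 463.
Linear in mulch_depth, so extremes are at the endpoints: mulch_depth = -5 gives yield = -337; mulch_depth = 7 gives yield = 1583.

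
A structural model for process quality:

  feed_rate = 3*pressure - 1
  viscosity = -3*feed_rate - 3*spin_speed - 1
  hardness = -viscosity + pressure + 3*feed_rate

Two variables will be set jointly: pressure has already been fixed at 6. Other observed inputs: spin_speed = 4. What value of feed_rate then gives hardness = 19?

With pressure held at 6:
Intervening on feed_rate fixes its value directly, overriding its dependence on pressure.
Substituting into the viscosity equation gives viscosity = -3*feed_rate - 13.
hardness becomes 6*feed_rate + 19.
Solve 6*feed_rate + 19 = 19: feed_rate = (19 - 19) / 6 = 0.

feed_rate = 0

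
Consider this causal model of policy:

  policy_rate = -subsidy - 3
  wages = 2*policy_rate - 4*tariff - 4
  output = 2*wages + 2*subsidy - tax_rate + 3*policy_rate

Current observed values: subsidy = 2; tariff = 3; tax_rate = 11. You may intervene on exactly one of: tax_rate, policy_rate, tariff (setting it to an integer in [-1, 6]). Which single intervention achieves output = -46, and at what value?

Intervening on tax_rate: output = -tax_rate - 63. Reaching -46 requires tax_rate = -17, outside [-1, 6].
Intervening on policy_rate: with other inputs at their observed values, output = 7*policy_rate - 39. Solving for -46 gives policy_rate = -1, within [-1, 6].
Intervening on tariff: output = -8*tariff - 50. Reaching -46 requires tariff = -1/2, not an integer.

set policy_rate = -1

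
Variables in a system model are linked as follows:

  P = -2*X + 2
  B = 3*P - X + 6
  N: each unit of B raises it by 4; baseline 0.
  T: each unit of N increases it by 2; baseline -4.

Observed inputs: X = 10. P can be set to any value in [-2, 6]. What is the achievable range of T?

Intervening on P fixes its value directly, overriding its dependence on X.
Substituting into the B equation gives B = 3*P - 4.
So N = 12*P - 16.
Substituting into the T equation gives T = 24*P - 36.
Linear in P, so extremes are at the endpoints: P = -2 gives T = -84; P = 6 gives T = 108.

-84 to 108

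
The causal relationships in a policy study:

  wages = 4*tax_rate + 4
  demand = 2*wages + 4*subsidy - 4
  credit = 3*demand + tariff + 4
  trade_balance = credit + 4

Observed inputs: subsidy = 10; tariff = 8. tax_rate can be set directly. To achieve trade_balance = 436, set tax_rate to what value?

tax_rate = 12

Substituting into the demand equation gives demand = 8*tax_rate + 44.
credit becomes 24*tax_rate + 144.
Substituting into the trade_balance equation gives trade_balance = 24*tax_rate + 148.
Solve 24*tax_rate + 148 = 436: tax_rate = (436 - 148) / 24 = 12.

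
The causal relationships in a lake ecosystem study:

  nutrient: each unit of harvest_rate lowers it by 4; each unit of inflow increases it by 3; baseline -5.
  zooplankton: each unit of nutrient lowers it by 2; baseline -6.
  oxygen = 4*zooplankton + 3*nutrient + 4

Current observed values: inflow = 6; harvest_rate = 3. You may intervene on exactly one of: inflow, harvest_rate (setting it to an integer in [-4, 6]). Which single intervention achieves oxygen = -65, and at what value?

set harvest_rate = 1

Intervening on inflow: oxygen = -15*inflow + 65. Reaching -65 requires inflow = 26/3, not an integer.
Intervening on harvest_rate: with other inputs at their observed values, oxygen = 20*harvest_rate - 85. Solving for -65 gives harvest_rate = 1, within [-4, 6].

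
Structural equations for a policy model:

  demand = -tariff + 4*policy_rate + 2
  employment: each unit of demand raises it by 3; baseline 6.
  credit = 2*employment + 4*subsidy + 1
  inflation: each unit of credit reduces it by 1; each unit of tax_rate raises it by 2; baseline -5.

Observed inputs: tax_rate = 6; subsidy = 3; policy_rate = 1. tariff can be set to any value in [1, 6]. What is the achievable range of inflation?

-48 to -18

Substituting into the demand equation gives demand = -tariff + 6.
Substituting into the employment equation gives employment = -3*tariff + 24.
So credit = -6*tariff + 61.
Substituting into the inflation equation gives inflation = 6*tariff - 54.
Linear in tariff, so extremes are at the endpoints: tariff = 1 gives inflation = -48; tariff = 6 gives inflation = -18.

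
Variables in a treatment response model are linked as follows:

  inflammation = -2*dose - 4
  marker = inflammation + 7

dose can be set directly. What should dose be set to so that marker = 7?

dose = -2

Substituting into the marker equation gives marker = -2*dose + 3.
Solve -2*dose + 3 = 7: dose = (7 - 3) / -2 = -2.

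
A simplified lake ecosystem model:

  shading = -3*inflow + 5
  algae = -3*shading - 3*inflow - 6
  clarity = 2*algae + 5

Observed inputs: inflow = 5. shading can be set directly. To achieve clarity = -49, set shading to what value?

Intervening on shading fixes its value directly, overriding its dependence on inflow.
Substituting into the algae equation gives algae = -3*shading - 21.
clarity becomes -6*shading - 37.
Solve -6*shading - 37 = -49: shading = (-49 + 37) / -6 = 2.

shading = 2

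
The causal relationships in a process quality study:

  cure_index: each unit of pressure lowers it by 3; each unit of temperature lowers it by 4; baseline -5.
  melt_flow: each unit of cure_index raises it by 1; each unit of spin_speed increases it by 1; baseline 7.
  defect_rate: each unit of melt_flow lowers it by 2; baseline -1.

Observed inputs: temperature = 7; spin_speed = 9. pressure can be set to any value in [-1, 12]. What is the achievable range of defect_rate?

27 to 105

Substituting into the cure_index equation gives cure_index = -3*pressure - 33.
melt_flow becomes -3*pressure - 17.
defect_rate becomes 6*pressure + 33.
Linear in pressure, so extremes are at the endpoints: pressure = -1 gives defect_rate = 27; pressure = 12 gives defect_rate = 105.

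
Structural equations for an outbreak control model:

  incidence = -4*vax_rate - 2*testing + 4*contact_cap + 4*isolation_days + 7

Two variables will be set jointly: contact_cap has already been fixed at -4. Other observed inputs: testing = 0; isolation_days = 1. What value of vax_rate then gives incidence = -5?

vax_rate = 0

With contact_cap held at -4:
Substituting into the incidence equation gives incidence = -4*vax_rate - 5.
Solve -4*vax_rate - 5 = -5: vax_rate = (-5 + 5) / -4 = 0.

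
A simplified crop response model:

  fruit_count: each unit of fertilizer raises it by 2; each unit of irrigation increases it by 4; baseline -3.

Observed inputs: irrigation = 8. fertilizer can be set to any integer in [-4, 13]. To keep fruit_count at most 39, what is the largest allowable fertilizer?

Substituting into the fruit_count equation gives fruit_count = 2*fertilizer + 29.
Require 2*fertilizer + 29 ≤ 39, so fertilizer ≤ 5.
The largest integer in [-4, 13] satisfying this is 5.

fertilizer = 5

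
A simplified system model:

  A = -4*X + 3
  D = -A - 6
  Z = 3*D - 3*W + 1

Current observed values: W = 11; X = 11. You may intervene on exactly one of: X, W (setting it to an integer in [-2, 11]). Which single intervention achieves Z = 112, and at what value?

Intervening on X: Z = 12*X - 59. Reaching 112 requires X = 57/4, not an integer.
Intervening on W: with other inputs at their observed values, Z = -3*W + 106. Solving for 112 gives W = -2, within [-2, 11].

set W = -2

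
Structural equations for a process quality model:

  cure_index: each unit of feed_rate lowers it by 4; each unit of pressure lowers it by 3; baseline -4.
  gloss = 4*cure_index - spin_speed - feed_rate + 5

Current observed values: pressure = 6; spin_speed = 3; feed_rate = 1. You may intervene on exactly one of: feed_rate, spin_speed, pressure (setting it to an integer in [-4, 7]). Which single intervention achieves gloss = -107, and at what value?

set spin_speed = 7

Intervening on feed_rate: gloss = -17*feed_rate - 86. Reaching -107 requires feed_rate = 21/17, not an integer.
Intervening on spin_speed: with other inputs at their observed values, gloss = -spin_speed - 100. Solving for -107 gives spin_speed = 7, within [-4, 7].
Intervening on pressure: gloss = -12*pressure - 31. Reaching -107 requires pressure = 19/3, not an integer.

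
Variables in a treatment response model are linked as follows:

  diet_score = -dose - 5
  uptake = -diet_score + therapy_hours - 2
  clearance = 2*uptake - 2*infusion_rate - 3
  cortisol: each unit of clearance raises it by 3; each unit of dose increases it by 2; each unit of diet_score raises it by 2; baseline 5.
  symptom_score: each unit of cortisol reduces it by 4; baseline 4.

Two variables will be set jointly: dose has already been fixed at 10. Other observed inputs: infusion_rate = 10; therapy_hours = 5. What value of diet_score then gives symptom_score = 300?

With dose held at 10:
Intervening on diet_score fixes its value directly, overriding its dependence on dose.
Substituting into the uptake equation gives uptake = -diet_score + 3.
So clearance = -2*diet_score - 17.
This gives cortisol = -4*diet_score - 26.
Substituting into the symptom_score equation gives symptom_score = 16*diet_score + 108.
Solve 16*diet_score + 108 = 300: diet_score = (300 - 108) / 16 = 12.

diet_score = 12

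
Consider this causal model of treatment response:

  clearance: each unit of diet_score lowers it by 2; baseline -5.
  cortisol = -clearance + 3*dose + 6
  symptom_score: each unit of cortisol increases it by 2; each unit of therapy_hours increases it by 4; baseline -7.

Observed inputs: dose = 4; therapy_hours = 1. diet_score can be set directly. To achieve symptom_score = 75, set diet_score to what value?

diet_score = 8

Substituting into the cortisol equation gives cortisol = 2*diet_score + 23.
symptom_score becomes 4*diet_score + 43.
Solve 4*diet_score + 43 = 75: diet_score = (75 - 43) / 4 = 8.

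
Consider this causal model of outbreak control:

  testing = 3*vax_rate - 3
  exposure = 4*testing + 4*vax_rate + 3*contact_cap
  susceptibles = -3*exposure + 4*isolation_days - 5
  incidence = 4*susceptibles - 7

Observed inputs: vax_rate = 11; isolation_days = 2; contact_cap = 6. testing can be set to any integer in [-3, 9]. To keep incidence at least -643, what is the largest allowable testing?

testing = -2

Intervening on testing fixes its value directly, overriding its dependence on vax_rate.
Substituting into the exposure equation gives exposure = 4*testing + 62.
Substituting into the susceptibles equation gives susceptibles = -12*testing - 183.
So incidence = -48*testing - 739.
Require -48*testing - 739 ≥ -643, so testing ≤ -2.
The largest integer in [-3, 9] satisfying this is -2.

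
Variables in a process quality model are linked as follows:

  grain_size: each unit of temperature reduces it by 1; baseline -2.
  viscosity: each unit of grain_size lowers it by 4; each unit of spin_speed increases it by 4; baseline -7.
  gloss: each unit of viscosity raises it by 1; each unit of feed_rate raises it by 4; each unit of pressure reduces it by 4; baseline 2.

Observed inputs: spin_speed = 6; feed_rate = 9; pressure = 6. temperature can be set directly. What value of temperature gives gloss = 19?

Substituting into the viscosity equation gives viscosity = 4*temperature + 25.
So gloss = 4*temperature + 39.
Solve 4*temperature + 39 = 19: temperature = (19 - 39) / 4 = -5.

temperature = -5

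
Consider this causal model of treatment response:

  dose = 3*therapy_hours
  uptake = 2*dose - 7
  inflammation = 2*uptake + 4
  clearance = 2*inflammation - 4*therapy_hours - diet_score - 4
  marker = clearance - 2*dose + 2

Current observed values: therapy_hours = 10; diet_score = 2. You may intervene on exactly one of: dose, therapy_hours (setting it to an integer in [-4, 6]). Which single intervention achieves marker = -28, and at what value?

Intervening on dose: with other inputs at their observed values, marker = 6*dose - 64. Solving for -28 gives dose = 6, within [-4, 6].
Intervening on therapy_hours: marker = 14*therapy_hours - 24. Reaching -28 requires therapy_hours = -2/7, not an integer.

set dose = 6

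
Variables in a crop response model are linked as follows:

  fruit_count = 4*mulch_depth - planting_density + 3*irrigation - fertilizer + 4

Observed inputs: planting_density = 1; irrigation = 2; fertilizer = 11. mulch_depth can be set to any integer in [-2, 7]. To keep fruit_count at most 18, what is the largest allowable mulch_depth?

mulch_depth = 5

Substituting into the fruit_count equation gives fruit_count = 4*mulch_depth - 2.
Require 4*mulch_depth - 2 ≤ 18, so mulch_depth ≤ 5.
The largest integer in [-2, 7] satisfying this is 5.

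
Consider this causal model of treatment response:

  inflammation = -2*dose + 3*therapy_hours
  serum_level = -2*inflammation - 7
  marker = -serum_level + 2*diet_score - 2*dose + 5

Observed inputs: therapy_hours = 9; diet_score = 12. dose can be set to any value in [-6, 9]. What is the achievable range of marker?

36 to 126

Substituting into the inflammation equation gives inflammation = -2*dose + 27.
Substituting into the serum_level equation gives serum_level = 4*dose - 61.
Substituting into the marker equation gives marker = -6*dose + 90.
Linear in dose, so extremes are at the endpoints: dose = -6 gives marker = 126; dose = 9 gives marker = 36.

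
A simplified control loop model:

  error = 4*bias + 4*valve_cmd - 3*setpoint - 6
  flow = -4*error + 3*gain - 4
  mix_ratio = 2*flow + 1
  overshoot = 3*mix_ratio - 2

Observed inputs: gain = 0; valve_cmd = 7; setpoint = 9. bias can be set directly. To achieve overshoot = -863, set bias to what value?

Substituting into the error equation gives error = 4*bias - 5.
Substituting into the flow equation gives flow = -16*bias + 16.
mix_ratio becomes -32*bias + 33.
This gives overshoot = -96*bias + 97.
Solve -96*bias + 97 = -863: bias = (-863 - 97) / -96 = 10.

bias = 10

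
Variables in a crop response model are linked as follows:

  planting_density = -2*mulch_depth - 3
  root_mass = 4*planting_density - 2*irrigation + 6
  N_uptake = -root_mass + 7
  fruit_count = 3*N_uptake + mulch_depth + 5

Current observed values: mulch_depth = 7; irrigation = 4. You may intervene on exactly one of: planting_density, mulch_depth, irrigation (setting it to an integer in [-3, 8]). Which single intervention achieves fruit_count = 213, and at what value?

set irrigation = -1

Intervening on planting_density: fruit_count = -12*planting_density + 39. Reaching 213 requires planting_density = -29/2, not an integer.
Intervening on mulch_depth: fruit_count = 25*mulch_depth + 68. Reaching 213 requires mulch_depth = 29/5, not an integer.
Intervening on irrigation: with other inputs at their observed values, fruit_count = 6*irrigation + 219. Solving for 213 gives irrigation = -1, within [-3, 8].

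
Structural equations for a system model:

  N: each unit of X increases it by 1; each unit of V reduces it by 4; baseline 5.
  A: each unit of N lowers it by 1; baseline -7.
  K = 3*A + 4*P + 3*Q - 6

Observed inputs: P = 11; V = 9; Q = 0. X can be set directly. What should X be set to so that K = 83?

X = 9

Substituting into the N equation gives N = X - 31.
So A = -X + 24.
So K = -3*X + 110.
Solve -3*X + 110 = 83: X = (83 - 110) / -3 = 9.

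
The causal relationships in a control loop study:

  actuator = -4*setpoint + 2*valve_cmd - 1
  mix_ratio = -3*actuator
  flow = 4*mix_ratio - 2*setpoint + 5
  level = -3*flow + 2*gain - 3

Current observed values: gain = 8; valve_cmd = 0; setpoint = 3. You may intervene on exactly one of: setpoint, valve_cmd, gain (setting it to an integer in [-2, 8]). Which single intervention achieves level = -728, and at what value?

set setpoint = 5

Intervening on setpoint: with other inputs at their observed values, level = -138*setpoint - 38. Solving for -728 gives setpoint = 5, within [-2, 8].
Intervening on valve_cmd: level = 72*valve_cmd - 452. Reaching -728 requires valve_cmd = -23/6, not an integer.
Intervening on gain: level = 2*gain - 468. Reaching -728 requires gain = -130, outside [-2, 8].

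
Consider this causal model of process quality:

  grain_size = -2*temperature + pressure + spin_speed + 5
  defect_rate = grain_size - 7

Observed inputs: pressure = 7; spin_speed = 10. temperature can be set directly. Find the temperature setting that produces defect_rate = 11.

temperature = 2

Substituting into the grain_size equation gives grain_size = -2*temperature + 22.
defect_rate becomes -2*temperature + 15.
Solve -2*temperature + 15 = 11: temperature = (11 - 15) / -2 = 2.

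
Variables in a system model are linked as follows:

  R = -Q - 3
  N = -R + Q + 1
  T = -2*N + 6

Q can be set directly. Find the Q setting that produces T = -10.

Q = 2

Substituting into the N equation gives N = 2*Q + 4.
Substituting into the T equation gives T = -4*Q - 2.
Solve -4*Q - 2 = -10: Q = (-10 + 2) / -4 = 2.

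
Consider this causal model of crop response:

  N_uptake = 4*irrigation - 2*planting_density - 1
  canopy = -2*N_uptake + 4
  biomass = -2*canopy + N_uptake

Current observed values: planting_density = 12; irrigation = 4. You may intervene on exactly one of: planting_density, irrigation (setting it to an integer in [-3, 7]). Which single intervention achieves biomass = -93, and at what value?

Intervening on planting_density: biomass = -10*planting_density + 67. Reaching -93 requires planting_density = 16, outside [-3, 7].
Intervening on irrigation: with other inputs at their observed values, biomass = 20*irrigation - 133. Solving for -93 gives irrigation = 2, within [-3, 7].

set irrigation = 2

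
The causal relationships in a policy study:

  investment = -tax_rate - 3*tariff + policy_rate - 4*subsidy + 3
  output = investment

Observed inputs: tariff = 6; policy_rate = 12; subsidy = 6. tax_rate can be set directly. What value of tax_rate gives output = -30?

tax_rate = 3

Substituting into the investment equation gives investment = -tax_rate - 27.
Substituting into the output equation gives output = -tax_rate - 27.
Solve -tax_rate - 27 = -30: tax_rate = (-30 + 27) / -1 = 3.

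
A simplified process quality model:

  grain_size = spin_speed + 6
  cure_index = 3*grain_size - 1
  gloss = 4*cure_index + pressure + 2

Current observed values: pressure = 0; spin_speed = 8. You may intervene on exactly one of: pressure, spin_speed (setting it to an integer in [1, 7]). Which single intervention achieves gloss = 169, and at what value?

Intervening on pressure: with other inputs at their observed values, gloss = pressure + 166. Solving for 169 gives pressure = 3, within [1, 7].
Intervening on spin_speed: gloss = 12*spin_speed + 70. Reaching 169 requires spin_speed = 33/4, not an integer.

set pressure = 3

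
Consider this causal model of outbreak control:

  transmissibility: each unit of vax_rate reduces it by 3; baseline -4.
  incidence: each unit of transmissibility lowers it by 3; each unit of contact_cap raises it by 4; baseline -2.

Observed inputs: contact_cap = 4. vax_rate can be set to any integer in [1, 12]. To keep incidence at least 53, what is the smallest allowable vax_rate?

Substituting into the incidence equation gives incidence = 9*vax_rate + 26.
Require 9*vax_rate + 26 ≥ 53, so vax_rate ≥ 3.
The smallest integer in [1, 12] satisfying this is 3.

vax_rate = 3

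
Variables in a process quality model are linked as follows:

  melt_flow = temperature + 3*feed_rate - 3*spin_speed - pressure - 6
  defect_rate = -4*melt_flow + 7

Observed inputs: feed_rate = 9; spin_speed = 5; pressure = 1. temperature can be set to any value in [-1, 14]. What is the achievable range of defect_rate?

Substituting into the melt_flow equation gives melt_flow = temperature + 5.
defect_rate becomes -4*temperature - 13.
Linear in temperature, so extremes are at the endpoints: temperature = -1 gives defect_rate = -9; temperature = 14 gives defect_rate = -69.

-69 to -9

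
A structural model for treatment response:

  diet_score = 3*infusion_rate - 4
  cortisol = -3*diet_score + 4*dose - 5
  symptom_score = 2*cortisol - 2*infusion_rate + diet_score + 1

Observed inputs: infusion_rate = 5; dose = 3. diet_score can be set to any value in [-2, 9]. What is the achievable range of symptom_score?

-40 to 15

Intervening on diet_score fixes its value directly, overriding its dependence on infusion_rate.
Substituting into the cortisol equation gives cortisol = -3*diet_score + 7.
Substituting into the symptom_score equation gives symptom_score = -5*diet_score + 5.
Linear in diet_score, so extremes are at the endpoints: diet_score = -2 gives symptom_score = 15; diet_score = 9 gives symptom_score = -40.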